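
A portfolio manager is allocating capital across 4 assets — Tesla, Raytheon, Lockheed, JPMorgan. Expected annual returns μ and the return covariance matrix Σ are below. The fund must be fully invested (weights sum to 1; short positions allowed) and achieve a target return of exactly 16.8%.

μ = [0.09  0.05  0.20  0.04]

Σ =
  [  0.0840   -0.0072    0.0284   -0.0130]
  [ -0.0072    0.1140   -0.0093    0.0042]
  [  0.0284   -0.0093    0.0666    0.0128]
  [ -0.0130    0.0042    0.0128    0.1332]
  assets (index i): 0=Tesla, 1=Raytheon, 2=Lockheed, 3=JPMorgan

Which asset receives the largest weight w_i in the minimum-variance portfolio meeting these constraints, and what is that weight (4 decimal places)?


p=Σ⁻¹μ = [0.0952  0.6945  3.0606  -0.0064]
q=Σ⁻¹𝟙 = [10.2705  10.0259  10.6575  7.1696]
a=μᵀp=0.655162  b=𝟙ᵀp=3.843917  c=𝟙ᵀq=38.123425  D=ac−b²=10.201341
λ₁=(c·0.168−b)/D = (38.123425·0.168−3.843917)/10.201341 = 0.251028
λ₂=(a−b·0.168)/D = (0.655162−3.843917·0.168)/10.201341 = 0.000920
w* = 0.251028·p + 0.000920·q:
  w_0 = 0.251028·0.0952 + 0.000920·10.2705 = 0.0333  (Tesla)
  w_1 = 0.251028·0.6945 + 0.000920·10.0259 = 0.1836  (Raytheon)
  w_2 = 0.251028·3.0606 + 0.000920·10.6575 = 0.7781  (Lockheed)
  w_3 = 0.251028·-0.0064 + 0.000920·7.1696 = 0.0050  (JPMorgan)
Σw_i=1.0000  μᵀw=0.1680
σ²=wᵀΣw=λ₁·μ_p+λ₂ = 0.251028·0.168 + 0.000920 = 0.043093 ≈ 0.0431

Lockheed (0.7781)


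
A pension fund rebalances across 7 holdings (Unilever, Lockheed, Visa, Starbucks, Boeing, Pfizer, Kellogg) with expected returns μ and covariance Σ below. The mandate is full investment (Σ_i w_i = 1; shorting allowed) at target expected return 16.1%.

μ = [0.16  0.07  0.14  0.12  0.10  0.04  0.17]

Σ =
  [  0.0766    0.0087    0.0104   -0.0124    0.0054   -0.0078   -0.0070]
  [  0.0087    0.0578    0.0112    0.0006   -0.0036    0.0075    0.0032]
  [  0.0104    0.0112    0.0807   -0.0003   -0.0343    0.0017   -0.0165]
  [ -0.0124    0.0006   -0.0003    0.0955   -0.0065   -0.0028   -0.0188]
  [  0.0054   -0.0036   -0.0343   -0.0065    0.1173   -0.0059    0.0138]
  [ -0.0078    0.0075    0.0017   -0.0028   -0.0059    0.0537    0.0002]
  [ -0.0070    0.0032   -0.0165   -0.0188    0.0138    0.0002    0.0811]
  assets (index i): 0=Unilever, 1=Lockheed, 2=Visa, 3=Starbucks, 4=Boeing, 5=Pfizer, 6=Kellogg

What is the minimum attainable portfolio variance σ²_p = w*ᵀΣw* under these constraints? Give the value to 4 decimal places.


p=Σ⁻¹μ = [2.4271  0.0624  2.6016  2.3254  1.3260  1.2616  3.1428]
q=Σ⁻¹𝟙 = [15.4702  8.2264  18.3741  17.7350  13.2790  21.4518  18.8781]
a=μᵀp=1.753321  b=𝟙ᵀp=13.146913  c=𝟙ᵀq=113.414677  D=ac−b²=26.011048
λ₁=(c·0.161−b)/D = (113.414677·0.161−13.146913)/26.011048 = 0.196565
λ₂=(a−b·0.161)/D = (1.753321−13.146913·0.161)/26.011048 = -0.013968
w* = 0.196565·p + -0.013968·q:
  w_0 = 0.196565·2.4271 + -0.013968·15.4702 = 0.2610  (Unilever)
  w_1 = 0.196565·0.0624 + -0.013968·8.2264 = -0.1026  (Lockheed)
  w_2 = 0.196565·2.6016 + -0.013968·18.3741 = 0.2547  (Visa)
  w_3 = 0.196565·2.3254 + -0.013968·17.7350 = 0.2094  (Starbucks)
  w_4 = 0.196565·1.3260 + -0.013968·13.2790 = 0.0752  (Boeing)
  w_5 = 0.196565·1.2616 + -0.013968·21.4518 = -0.0517  (Pfizer)
  w_6 = 0.196565·3.1428 + -0.013968·18.8781 = 0.3541  (Kellogg)
Σw_i=1.0000  μᵀw=0.1610
σ²=wᵀΣw=λ₁·μ_p+λ₂ = 0.196565·0.161 + -0.013968 = 0.017679 ≈ 0.0177

0.0177


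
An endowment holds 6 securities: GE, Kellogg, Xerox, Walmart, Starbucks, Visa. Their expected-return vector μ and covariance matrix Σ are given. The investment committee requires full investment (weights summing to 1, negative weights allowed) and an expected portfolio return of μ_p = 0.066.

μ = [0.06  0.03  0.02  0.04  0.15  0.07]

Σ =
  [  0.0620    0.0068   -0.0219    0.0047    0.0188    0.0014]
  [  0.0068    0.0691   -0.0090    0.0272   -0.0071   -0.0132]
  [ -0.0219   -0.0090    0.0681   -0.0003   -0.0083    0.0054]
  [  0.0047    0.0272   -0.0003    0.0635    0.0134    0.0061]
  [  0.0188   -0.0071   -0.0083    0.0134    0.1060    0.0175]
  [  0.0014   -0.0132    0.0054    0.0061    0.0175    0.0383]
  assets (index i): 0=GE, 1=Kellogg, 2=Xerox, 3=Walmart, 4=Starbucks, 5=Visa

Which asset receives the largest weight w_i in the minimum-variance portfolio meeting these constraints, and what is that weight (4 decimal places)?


Visa (0.3042)

u=Σ⁻¹μ = [0.7266  0.9525  0.6744  -0.2245  1.1783  1.5317]
v=Σ⁻¹𝟙 = [19.6328  20.0768  22.0541  2.3116  4.2950  26.8713]
a=μᵀu=0.360649  b=𝟙ᵀu=4.839065  c=𝟙ᵀv=95.241625  D=ac−b²=10.932206
λ₁=(c·0.066−b)/D = (95.241625·0.066−4.839065)/10.932206 = 0.132350
λ₂=(a−b·0.066)/D = (0.360649−4.839065·0.066)/10.932206 = 0.003775
w* = 0.132350·u + 0.003775·v:
  w_0 = 0.132350·0.7266 + 0.003775·19.6328 = 0.1703  (GE)
  w_1 = 0.132350·0.9525 + 0.003775·20.0768 = 0.2019  (Kellogg)
  w_2 = 0.132350·0.6744 + 0.003775·22.0541 = 0.1725  (Xerox)
  w_3 = 0.132350·-0.2245 + 0.003775·2.3116 = -0.0210  (Walmart)
  w_4 = 0.132350·1.1783 + 0.003775·4.2950 = 0.1722  (Starbucks)
  w_5 = 0.132350·1.5317 + 0.003775·26.8713 = 0.3042  (Visa)
Σw_i=1.0000  μᵀw=0.0660
σ²=wᵀΣw=λ₁·μ_p+λ₂ = 0.132350·0.066 + 0.003775 = 0.012510 ≈ 0.0125


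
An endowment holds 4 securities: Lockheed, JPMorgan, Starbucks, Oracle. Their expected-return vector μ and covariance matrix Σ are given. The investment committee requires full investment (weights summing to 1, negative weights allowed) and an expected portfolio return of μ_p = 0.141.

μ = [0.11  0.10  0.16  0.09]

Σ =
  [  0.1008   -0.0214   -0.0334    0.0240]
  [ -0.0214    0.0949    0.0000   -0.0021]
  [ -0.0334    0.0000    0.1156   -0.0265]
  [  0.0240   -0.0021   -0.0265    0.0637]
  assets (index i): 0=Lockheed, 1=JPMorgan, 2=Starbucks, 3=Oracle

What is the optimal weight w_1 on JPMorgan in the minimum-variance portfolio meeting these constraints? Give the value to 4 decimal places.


0.0725

g=Σ⁻¹μ = [1.7481  1.4868  2.2919  1.7567]
h=Σ⁻¹𝟙 = [14.2712  14.1495  16.8542  17.7997]
a=μᵀg=0.865768  b=𝟙ᵀg=7.283432  c=𝟙ᵀh=63.074621  D=ac−b²=1.559595
λ₁=(c·0.141−b)/D = (63.074621·0.141−7.283432)/1.559595 = 1.032377
λ₂=(a−b·0.141)/D = (0.865768−7.283432·0.141)/1.559595 = -0.103358
w* = 1.032377·g + -0.103358·h:
  w_0 = 1.032377·1.7481 + -0.103358·14.2712 = 0.3296  (Lockheed)
  w_1 = 1.032377·1.4868 + -0.103358·14.1495 = 0.0725  (JPMorgan)
  w_2 = 1.032377·2.2919 + -0.103358·16.8542 = 0.6240  (Starbucks)
  w_3 = 1.032377·1.7567 + -0.103358·17.7997 = -0.0261  (Oracle)
Σw_i=1.0000  μᵀw=0.1410
σ²=wᵀΣw=λ₁·μ_p+λ₂ = 1.032377·0.141 + -0.103358 = 0.042207 ≈ 0.0422


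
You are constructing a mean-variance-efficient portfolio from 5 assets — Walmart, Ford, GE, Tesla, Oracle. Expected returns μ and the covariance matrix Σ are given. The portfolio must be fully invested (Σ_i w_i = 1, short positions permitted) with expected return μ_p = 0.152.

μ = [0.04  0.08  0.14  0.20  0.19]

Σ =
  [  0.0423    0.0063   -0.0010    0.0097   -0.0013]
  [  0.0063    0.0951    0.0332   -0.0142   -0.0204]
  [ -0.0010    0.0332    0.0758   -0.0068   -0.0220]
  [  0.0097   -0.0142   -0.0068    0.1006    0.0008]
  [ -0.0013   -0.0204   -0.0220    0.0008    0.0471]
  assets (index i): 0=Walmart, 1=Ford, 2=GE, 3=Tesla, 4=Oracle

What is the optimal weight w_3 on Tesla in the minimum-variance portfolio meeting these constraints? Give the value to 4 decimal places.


p=Σ⁻¹μ = [0.4850  1.3268  3.2492  2.2997  6.1006]
q=Σ⁻¹𝟙 = [21.0745  11.4782  19.7982  10.5816  35.8524]
a=μᵀp=2.199487  b=𝟙ᵀp=13.461276  c=𝟙ᵀq=98.784999  D=ac−b²=36.070344
λ₁=(c·0.152−b)/D = (98.784999·0.152−13.461276)/36.070344 = 0.043084
λ₂=(a−b·0.152)/D = (2.199487−13.461276·0.152)/36.070344 = 0.004252
w* = 0.043084·p + 0.004252·q:
  w_0 = 0.043084·0.4850 + 0.004252·21.0745 = 0.1105  (Walmart)
  w_1 = 0.043084·1.3268 + 0.004252·11.4782 = 0.1060  (Ford)
  w_2 = 0.043084·3.2492 + 0.004252·19.7982 = 0.2242  (GE)
  w_3 = 0.043084·2.2997 + 0.004252·10.5816 = 0.1441  (Tesla)
  w_4 = 0.043084·6.1006 + 0.004252·35.8524 = 0.4153  (Oracle)
Σw_i=1.0000  μᵀw=0.1520
σ²=wᵀΣw=λ₁·μ_p+λ₂ = 0.043084·0.152 + 0.004252 = 0.010801 ≈ 0.0108

0.1441


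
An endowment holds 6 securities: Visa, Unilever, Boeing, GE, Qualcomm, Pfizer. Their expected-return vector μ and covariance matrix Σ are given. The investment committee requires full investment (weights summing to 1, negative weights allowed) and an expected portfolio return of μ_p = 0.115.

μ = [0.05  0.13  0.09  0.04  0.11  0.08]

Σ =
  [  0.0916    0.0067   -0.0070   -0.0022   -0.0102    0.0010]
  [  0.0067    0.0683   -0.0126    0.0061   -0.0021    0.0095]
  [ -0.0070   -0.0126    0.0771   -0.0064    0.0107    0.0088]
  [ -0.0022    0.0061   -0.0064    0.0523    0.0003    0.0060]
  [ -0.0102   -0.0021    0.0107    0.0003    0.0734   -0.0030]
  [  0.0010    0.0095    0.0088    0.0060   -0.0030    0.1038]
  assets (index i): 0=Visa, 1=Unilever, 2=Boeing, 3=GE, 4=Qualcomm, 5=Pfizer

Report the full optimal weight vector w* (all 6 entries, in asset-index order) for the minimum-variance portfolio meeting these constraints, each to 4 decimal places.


0.0336  0.4570  0.2217  -0.0606  0.2838  0.0644

g=Σ⁻¹μ = [0.6769  2.0075  1.3543  0.6626  1.4692  0.4698]
h=Σ⁻¹𝟙 = [12.9903  14.0630  15.4171  19.1223  13.7596  6.2070]
a=μᵀg=0.642403  b=𝟙ᵀg=6.640249  c=𝟙ᵀh=81.559216  D=ac−b²=8.300990
λ₁=(c·0.115−b)/D = (81.559216·0.115−6.640249)/8.300990 = 0.329968
λ₂=(a−b·0.115)/D = (0.642403−6.640249·0.115)/8.300990 = -0.014604
w* = 0.329968·g + -0.014604·h:
  w_0 = 0.329968·0.6769 + -0.014604·12.9903 = 0.0336  (Visa)
  w_1 = 0.329968·2.0075 + -0.014604·14.0630 = 0.4570  (Unilever)
  w_2 = 0.329968·1.3543 + -0.014604·15.4171 = 0.2217  (Boeing)
  w_3 = 0.329968·0.6626 + -0.014604·19.1223 = -0.0606  (GE)
  w_4 = 0.329968·1.4692 + -0.014604·13.7596 = 0.2838  (Qualcomm)
  w_5 = 0.329968·0.4698 + -0.014604·6.2070 = 0.0644  (Pfizer)
Σw_i=1.0000  μᵀw=0.1150
σ²=wᵀΣw=λ₁·μ_p+λ₂ = 0.329968·0.115 + -0.014604 = 0.023343 ≈ 0.0233


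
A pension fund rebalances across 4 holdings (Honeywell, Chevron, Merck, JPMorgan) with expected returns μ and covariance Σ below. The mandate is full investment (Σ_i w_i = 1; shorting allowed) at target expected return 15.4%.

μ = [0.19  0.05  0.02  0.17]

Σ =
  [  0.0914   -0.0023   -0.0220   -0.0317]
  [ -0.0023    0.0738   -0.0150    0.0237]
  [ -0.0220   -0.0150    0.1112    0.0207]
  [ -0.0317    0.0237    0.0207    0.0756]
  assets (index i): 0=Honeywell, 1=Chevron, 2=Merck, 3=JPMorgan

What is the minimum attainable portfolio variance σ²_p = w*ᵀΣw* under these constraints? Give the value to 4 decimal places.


g=Σ⁻¹μ = [3.4014  -0.4106  0.0942  3.7778]
h=Σ⁻¹𝟙 = [19.0002  11.9494  11.7127  14.2414]
a=μᵀg=1.269846  b=𝟙ᵀg=6.862799  c=𝟙ᵀh=56.903689  D=ac−b²=25.160929
λ₁=(c·0.154−b)/D = (56.903689·0.154−6.862799)/25.160929 = 0.075529
λ₂=(a−b·0.154)/D = (1.269846−6.862799·0.154)/25.160929 = 0.008465
w* = 0.075529·g + 0.008465·h:
  w_0 = 0.075529·3.4014 + 0.008465·19.0002 = 0.4177  (Honeywell)
  w_1 = 0.075529·-0.4106 + 0.008465·11.9494 = 0.0701  (Chevron)
  w_2 = 0.075529·0.0942 + 0.008465·11.7127 = 0.1063  (Merck)
  w_3 = 0.075529·3.7778 + 0.008465·14.2414 = 0.4059  (JPMorgan)
Σw_i=1.0000  μᵀw=0.1540
σ²=wᵀΣw=λ₁·μ_p+λ₂ = 0.075529·0.154 + 0.008465 = 0.020096 ≈ 0.0201

0.0201


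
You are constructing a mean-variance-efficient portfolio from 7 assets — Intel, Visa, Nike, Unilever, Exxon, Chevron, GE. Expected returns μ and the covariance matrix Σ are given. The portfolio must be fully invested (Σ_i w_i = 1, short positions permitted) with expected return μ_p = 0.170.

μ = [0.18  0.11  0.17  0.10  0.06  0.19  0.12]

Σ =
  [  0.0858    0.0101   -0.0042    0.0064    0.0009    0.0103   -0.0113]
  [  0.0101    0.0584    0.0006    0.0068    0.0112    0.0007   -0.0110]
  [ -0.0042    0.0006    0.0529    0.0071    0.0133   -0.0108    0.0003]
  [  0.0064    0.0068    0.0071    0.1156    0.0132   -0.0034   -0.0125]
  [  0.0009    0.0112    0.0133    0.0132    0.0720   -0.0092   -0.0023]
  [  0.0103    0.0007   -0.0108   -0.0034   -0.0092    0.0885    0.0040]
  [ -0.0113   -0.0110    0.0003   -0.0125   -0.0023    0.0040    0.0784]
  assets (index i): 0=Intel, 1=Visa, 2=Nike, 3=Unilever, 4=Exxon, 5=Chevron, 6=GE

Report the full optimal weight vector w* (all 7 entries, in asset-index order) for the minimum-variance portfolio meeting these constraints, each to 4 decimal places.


g=Σ⁻¹μ = [2.0134  1.7587  3.6950  0.7031  0.0816  2.2924  2.0510]
h=Σ⁻¹𝟙 = [10.8622  15.6378  18.9214  7.2089  8.6659  12.6209  17.2021]
a=μᵀg=1.940885  b=𝟙ᵀg=12.595076  c=𝟙ᵀh=91.119290  D=ac−b²=18.216159
λ₁=(c·0.170−b)/D = (91.119290·0.170−12.595076)/18.216159 = 0.158936
λ₂=(a−b·0.170)/D = (1.940885−12.595076·0.170)/18.216159 = -0.010994
w* = 0.158936·g + -0.010994·h:
  w_0 = 0.158936·2.0134 + -0.010994·10.8622 = 0.2006  (Intel)
  w_1 = 0.158936·1.7587 + -0.010994·15.6378 = 0.1076  (Visa)
  w_2 = 0.158936·3.6950 + -0.010994·18.9214 = 0.3792  (Nike)
  w_3 = 0.158936·0.7031 + -0.010994·7.2089 = 0.0325  (Unilever)
  w_4 = 0.158936·0.0816 + -0.010994·8.6659 = -0.0823  (Exxon)
  w_5 = 0.158936·2.2924 + -0.010994·12.6209 = 0.2256  (Chevron)
  w_6 = 0.158936·2.0510 + -0.010994·17.2021 = 0.1368  (GE)
Σw_i=1.0000  μᵀw=0.1700
σ²=wᵀΣw=λ₁·μ_p+λ₂ = 0.158936·0.170 + -0.010994 = 0.016025 ≈ 0.0160

0.2006  0.1076  0.3792  0.0325  -0.0823  0.2256  0.1368


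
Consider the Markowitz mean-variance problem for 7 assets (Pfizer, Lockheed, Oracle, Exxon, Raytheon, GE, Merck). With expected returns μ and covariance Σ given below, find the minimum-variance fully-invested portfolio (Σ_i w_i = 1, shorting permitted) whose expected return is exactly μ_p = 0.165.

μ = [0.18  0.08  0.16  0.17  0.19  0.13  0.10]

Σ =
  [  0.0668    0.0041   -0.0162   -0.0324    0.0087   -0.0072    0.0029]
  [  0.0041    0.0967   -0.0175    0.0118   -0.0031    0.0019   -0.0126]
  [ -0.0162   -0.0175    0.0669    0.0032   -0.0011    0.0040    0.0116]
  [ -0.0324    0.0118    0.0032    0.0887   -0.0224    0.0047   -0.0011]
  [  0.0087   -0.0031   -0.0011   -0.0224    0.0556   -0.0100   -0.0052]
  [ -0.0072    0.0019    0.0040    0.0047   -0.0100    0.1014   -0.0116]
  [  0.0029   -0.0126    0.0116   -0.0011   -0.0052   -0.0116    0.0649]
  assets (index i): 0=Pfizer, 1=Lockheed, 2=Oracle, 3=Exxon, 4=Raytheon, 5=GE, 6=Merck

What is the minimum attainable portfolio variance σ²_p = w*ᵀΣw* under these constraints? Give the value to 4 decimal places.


0.0072

u=Σ⁻¹μ = [5.2411  0.9801  3.3500  4.8028  5.1749  1.9916  1.7502]
v=Σ⁻¹𝟙 = [28.8333  12.6544  20.4074  26.2949  29.5310  14.6612  18.3615]
a=μᵀu=3.791436  b=𝟙ᵀu=23.290648  c=𝟙ᵀv=150.743591  D=ac−b²=29.080439
λ₁=(c·0.165−b)/D = (150.743591·0.165−23.290648)/29.080439 = 0.054402
λ₂=(a−b·0.165)/D = (3.791436−23.290648·0.165)/29.080439 = -0.001772
w* = 0.054402·u + -0.001772·v:
  w_0 = 0.054402·5.2411 + -0.001772·28.8333 = 0.2340  (Pfizer)
  w_1 = 0.054402·0.9801 + -0.001772·12.6544 = 0.0309  (Lockheed)
  w_2 = 0.054402·3.3500 + -0.001772·20.4074 = 0.1461  (Oracle)
  w_3 = 0.054402·4.8028 + -0.001772·26.2949 = 0.2147  (Exxon)
  w_4 = 0.054402·5.1749 + -0.001772·29.5310 = 0.2292  (Raytheon)
  w_5 = 0.054402·1.9916 + -0.001772·14.6612 = 0.0824  (GE)
  w_6 = 0.054402·1.7502 + -0.001772·18.3615 = 0.0627  (Merck)
Σw_i=1.0000  μᵀw=0.1650
σ²=wᵀΣw=λ₁·μ_p+λ₂ = 0.054402·0.165 + -0.001772 = 0.007205 ≈ 0.0072


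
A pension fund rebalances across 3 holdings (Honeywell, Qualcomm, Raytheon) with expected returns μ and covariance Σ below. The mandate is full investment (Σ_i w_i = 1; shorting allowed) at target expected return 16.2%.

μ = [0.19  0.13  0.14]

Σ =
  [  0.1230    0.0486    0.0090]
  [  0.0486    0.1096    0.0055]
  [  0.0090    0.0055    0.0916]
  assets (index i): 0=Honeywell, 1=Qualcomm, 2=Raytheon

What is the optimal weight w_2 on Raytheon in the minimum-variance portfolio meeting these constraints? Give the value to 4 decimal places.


0.4150

p=Σ⁻¹μ = [1.2158  0.5781  1.3742]
q=Σ⁻¹𝟙 = [4.8360  6.4752  10.0531]
a=μᵀp=0.498533  b=𝟙ᵀp=3.168045  c=𝟙ᵀq=21.364258  D=ac−b²=0.614288
λ₁=(c·0.162−b)/D = (21.364258·0.162−3.168045)/0.614288 = 0.476918
λ₂=(a−b·0.162)/D = (0.498533−3.168045·0.162)/0.614288 = -0.023914
w* = 0.476918·p + -0.023914·q:
  w_0 = 0.476918·1.2158 + -0.023914·4.8360 = 0.4642  (Honeywell)
  w_1 = 0.476918·0.5781 + -0.023914·6.4752 = 0.1208  (Qualcomm)
  w_2 = 0.476918·1.3742 + -0.023914·10.0531 = 0.4150  (Raytheon)
Σw_i=1.0000  μᵀw=0.1620
σ²=wᵀΣw=λ₁·μ_p+λ₂ = 0.476918·0.162 + -0.023914 = 0.053347 ≈ 0.0533


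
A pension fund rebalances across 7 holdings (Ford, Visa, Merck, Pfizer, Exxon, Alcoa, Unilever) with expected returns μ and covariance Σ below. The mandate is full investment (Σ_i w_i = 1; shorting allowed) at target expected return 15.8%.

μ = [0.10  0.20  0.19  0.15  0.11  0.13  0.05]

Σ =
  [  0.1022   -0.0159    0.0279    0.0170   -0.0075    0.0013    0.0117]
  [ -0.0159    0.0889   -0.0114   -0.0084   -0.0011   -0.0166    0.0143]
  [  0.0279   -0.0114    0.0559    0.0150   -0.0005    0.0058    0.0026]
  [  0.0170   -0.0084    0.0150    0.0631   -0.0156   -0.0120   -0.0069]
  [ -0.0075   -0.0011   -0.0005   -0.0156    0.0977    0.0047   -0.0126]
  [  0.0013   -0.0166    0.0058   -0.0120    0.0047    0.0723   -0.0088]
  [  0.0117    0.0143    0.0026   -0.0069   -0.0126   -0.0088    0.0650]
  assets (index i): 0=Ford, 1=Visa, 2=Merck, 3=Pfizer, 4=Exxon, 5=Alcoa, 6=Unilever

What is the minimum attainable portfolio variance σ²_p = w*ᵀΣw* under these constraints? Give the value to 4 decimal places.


0.0109

p=Σ⁻¹μ = [0.1838  3.3484  2.8137  3.1681  1.6809  2.8685  0.9374]
q=Σ⁻¹𝟙 = [4.3798  16.8579  9.3429  25.0667  16.2322  22.3334  19.3449]
a=μᵀp=2.302554  b=𝟙ᵀp=15.000830  c=𝟙ᵀq=113.557651  D=ac−b²=36.447669
λ₁=(c·0.158−b)/D = (113.557651·0.158−15.000830)/36.447669 = 0.080699
λ₂=(a−b·0.158)/D = (2.302554−15.000830·0.158)/36.447669 = -0.001854
w* = 0.080699·p + -0.001854·q:
  w_0 = 0.080699·0.1838 + -0.001854·4.3798 = 0.0067  (Ford)
  w_1 = 0.080699·3.3484 + -0.001854·16.8579 = 0.2390  (Visa)
  w_2 = 0.080699·2.8137 + -0.001854·9.3429 = 0.2097  (Merck)
  w_3 = 0.080699·3.1681 + -0.001854·25.0667 = 0.2092  (Pfizer)
  w_4 = 0.080699·1.6809 + -0.001854·16.2322 = 0.1055  (Exxon)
  w_5 = 0.080699·2.8685 + -0.001854·22.3334 = 0.1901  (Alcoa)
  w_6 = 0.080699·0.9374 + -0.001854·19.3449 = 0.0398  (Unilever)
Σw_i=1.0000  μᵀw=0.1580
σ²=wᵀΣw=λ₁·μ_p+λ₂ = 0.080699·0.158 + -0.001854 = 0.010896 ≈ 0.0109


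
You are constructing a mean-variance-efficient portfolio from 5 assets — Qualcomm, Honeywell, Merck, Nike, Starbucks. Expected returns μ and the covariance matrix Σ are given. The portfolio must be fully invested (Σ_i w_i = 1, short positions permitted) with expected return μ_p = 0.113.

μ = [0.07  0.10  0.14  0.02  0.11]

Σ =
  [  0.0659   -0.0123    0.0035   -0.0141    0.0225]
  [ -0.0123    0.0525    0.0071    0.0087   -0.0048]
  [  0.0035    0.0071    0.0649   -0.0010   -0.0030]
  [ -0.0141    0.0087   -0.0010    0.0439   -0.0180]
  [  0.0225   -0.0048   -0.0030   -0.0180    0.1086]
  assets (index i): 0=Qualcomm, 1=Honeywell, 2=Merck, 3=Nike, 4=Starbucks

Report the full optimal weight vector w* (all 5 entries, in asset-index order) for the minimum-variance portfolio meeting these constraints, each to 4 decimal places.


x=Σ⁻¹μ = [1.1394  1.8493  1.9572  0.9375  1.0680]
y=Σ⁻¹𝟙 = [20.5748  18.0005  13.3205  30.7157  11.1999]
a=μᵀx=0.674931  b=𝟙ᵀx=6.951463  c=𝟙ᵀy=93.811432  D=ac−b²=14.993408
λ₁=(c·0.113−b)/D = (93.811432·0.113−6.951463)/14.993408 = 0.243389
λ₂=(a−b·0.113)/D = (0.674931−6.951463·0.113)/14.993408 = -0.007376
w* = 0.243389·x + -0.007376·y:
  w_0 = 0.243389·1.1394 + -0.007376·20.5748 = 0.1256  (Qualcomm)
  w_1 = 0.243389·1.8493 + -0.007376·18.0005 = 0.3173  (Honeywell)
  w_2 = 0.243389·1.9572 + -0.007376·13.3205 = 0.3781  (Merck)
  w_3 = 0.243389·0.9375 + -0.007376·30.7157 = 0.0016  (Nike)
  w_4 = 0.243389·1.0680 + -0.007376·11.1999 = 0.1773  (Starbucks)
Σw_i=1.0000  μᵀw=0.1130
σ²=wᵀΣw=λ₁·μ_p+λ₂ = 0.243389·0.113 + -0.007376 = 0.020127 ≈ 0.0201

0.1256  0.3173  0.3781  0.0016  0.1773


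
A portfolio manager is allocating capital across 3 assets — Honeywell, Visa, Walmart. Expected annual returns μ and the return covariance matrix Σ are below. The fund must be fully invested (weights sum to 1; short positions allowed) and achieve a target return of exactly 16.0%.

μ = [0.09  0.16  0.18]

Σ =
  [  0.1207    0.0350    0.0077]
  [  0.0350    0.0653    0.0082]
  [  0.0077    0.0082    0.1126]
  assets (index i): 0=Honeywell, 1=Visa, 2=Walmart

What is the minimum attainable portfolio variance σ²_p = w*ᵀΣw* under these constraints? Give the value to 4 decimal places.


u=Σ⁻¹μ = [-0.0049  2.2728  1.4334]
v=Σ⁻¹𝟙 = [4.3018  12.0400  7.7100]
a=μᵀu=0.621227  b=𝟙ᵀu=3.701372  c=𝟙ᵀv=24.051877  D=ac−b²=1.241533
λ₁=(c·0.160−b)/D = (24.051877·0.160−3.701372)/1.241533 = 0.118344
λ₂=(a−b·0.160)/D = (0.621227−3.701372·0.160)/1.241533 = 0.023365
w* = 0.118344·u + 0.023365·v:
  w_0 = 0.118344·-0.0049 + 0.023365·4.3018 = 0.0999  (Honeywell)
  w_1 = 0.118344·2.2728 + 0.023365·12.0400 = 0.5503  (Visa)
  w_2 = 0.118344·1.4334 + 0.023365·7.7100 = 0.3498  (Walmart)
Σw_i=1.0000  μᵀw=0.1600
σ²=wᵀΣw=λ₁·μ_p+λ₂ = 0.118344·0.160 + 0.023365 = 0.042300 ≈ 0.0423

0.0423


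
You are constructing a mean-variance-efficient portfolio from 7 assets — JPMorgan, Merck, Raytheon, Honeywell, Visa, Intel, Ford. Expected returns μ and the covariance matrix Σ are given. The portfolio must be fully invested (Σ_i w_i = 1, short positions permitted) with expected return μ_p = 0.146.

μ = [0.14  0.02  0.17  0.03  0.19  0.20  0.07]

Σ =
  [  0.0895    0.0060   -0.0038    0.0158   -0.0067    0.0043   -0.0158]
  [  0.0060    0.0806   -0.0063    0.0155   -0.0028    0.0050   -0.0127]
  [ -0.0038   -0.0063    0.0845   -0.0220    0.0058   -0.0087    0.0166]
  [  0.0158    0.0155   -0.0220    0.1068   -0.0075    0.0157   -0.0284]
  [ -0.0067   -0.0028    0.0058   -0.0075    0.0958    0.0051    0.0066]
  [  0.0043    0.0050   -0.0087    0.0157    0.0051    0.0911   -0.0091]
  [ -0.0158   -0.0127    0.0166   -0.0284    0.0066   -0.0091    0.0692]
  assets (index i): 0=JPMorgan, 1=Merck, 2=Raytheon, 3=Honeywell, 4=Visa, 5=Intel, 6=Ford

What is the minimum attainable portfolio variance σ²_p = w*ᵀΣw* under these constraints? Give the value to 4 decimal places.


0.0141

x=Σ⁻¹μ = [1.7976  0.3051  2.1050  0.5559  1.8244  2.2288  1.3202]
y=Σ⁻¹𝟙 = [12.7048  13.1517  12.8166  13.4093  9.8811  10.2731  22.6026]
a=μᵀx=1.517105  b=𝟙ᵀx=10.137010  c=𝟙ᵀy=94.839144  D=ac−b²=41.121931
λ₁=(c·0.146−b)/D = (94.839144·0.146−10.137010)/41.121931 = 0.090207
λ₂=(a−b·0.146)/D = (1.517105−10.137010·0.146)/41.121931 = 0.000902
w* = 0.090207·x + 0.000902·y:
  w_0 = 0.090207·1.7976 + 0.000902·12.7048 = 0.1736  (JPMorgan)
  w_1 = 0.090207·0.3051 + 0.000902·13.1517 = 0.0394  (Merck)
  w_2 = 0.090207·2.1050 + 0.000902·12.8166 = 0.2015  (Raytheon)
  w_3 = 0.090207·0.5559 + 0.000902·13.4093 = 0.0622  (Honeywell)
  w_4 = 0.090207·1.8244 + 0.000902·9.8811 = 0.1735  (Visa)
  w_5 = 0.090207·2.2288 + 0.000902·10.2731 = 0.2103  (Intel)
  w_6 = 0.090207·1.3202 + 0.000902·22.6026 = 0.1395  (Ford)
Σw_i=1.0000  μᵀw=0.1460
σ²=wᵀΣw=λ₁·μ_p+λ₂ = 0.090207·0.146 + 0.000902 = 0.014073 ≈ 0.0141


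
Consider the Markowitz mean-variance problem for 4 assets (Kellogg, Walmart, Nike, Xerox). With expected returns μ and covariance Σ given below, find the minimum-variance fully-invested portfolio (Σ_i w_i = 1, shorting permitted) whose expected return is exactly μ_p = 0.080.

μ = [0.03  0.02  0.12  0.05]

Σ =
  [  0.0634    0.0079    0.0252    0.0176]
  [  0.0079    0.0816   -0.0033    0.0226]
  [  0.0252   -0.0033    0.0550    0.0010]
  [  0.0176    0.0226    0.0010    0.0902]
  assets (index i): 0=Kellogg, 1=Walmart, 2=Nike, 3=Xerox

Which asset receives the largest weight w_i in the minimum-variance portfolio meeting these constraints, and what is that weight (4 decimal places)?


g=Σ⁻¹μ = [-0.7273  0.2496  2.5190  0.6058]
h=Σ⁻¹𝟙 = [6.2248  10.3228  15.8198  7.1101]
a=μᵀg=0.315745  b=𝟙ᵀg=2.647082  c=𝟙ᵀh=39.477513  D=ac−b²=5.457780
λ₁=(c·0.080−b)/D = (39.477513·0.080−2.647082)/5.457780 = 0.093650
λ₂=(a−b·0.080)/D = (0.315745−2.647082·0.080)/5.457780 = 0.019051
w* = 0.093650·g + 0.019051·h:
  w_0 = 0.093650·-0.7273 + 0.019051·6.2248 = 0.0505  (Kellogg)
  w_1 = 0.093650·0.2496 + 0.019051·10.3228 = 0.2200  (Walmart)
  w_2 = 0.093650·2.5190 + 0.019051·15.8198 = 0.5373  (Nike)
  w_3 = 0.093650·0.6058 + 0.019051·7.1101 = 0.1922  (Xerox)
Σw_i=1.0000  μᵀw=0.0800
σ²=wᵀΣw=λ₁·μ_p+λ₂ = 0.093650·0.080 + 0.019051 = 0.026543 ≈ 0.0265

Nike (0.5373)


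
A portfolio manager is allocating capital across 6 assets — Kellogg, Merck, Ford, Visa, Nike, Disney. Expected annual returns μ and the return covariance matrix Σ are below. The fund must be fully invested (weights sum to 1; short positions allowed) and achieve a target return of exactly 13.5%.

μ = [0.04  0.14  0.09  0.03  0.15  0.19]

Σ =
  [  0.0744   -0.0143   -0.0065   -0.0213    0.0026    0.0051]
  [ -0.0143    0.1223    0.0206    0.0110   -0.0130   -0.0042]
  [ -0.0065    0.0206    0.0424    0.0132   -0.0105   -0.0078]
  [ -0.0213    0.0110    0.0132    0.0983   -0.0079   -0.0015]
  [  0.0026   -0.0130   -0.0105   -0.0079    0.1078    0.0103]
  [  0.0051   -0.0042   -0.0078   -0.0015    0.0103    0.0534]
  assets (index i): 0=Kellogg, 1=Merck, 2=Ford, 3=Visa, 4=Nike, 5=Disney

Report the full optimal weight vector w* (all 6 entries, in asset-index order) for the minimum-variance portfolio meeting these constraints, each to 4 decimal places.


0.0828  0.1039  0.2789  0.0233  0.1440  0.3670

p=Σ⁻¹μ = [0.7136  1.0355  2.7144  0.1501  1.4212  3.6979]
q=Σ⁻¹𝟙 = [18.4804  6.8129  25.9845  11.1178  11.1390  19.4567]
a=μᵀp=1.338104  b=𝟙ᵀp=9.732787  c=𝟙ᵀq=92.991312  D=ac−b²=29.704909
λ₁=(c·0.135−b)/D = (92.991312·0.135−9.732787)/29.704909 = 0.094969
λ₂=(a−b·0.135)/D = (1.338104−9.732787·0.135)/29.704909 = 0.000814
w* = 0.094969·p + 0.000814·q:
  w_0 = 0.094969·0.7136 + 0.000814·18.4804 = 0.0828  (Kellogg)
  w_1 = 0.094969·1.0355 + 0.000814·6.8129 = 0.1039  (Merck)
  w_2 = 0.094969·2.7144 + 0.000814·25.9845 = 0.2789  (Ford)
  w_3 = 0.094969·0.1501 + 0.000814·11.1178 = 0.0233  (Visa)
  w_4 = 0.094969·1.4212 + 0.000814·11.1390 = 0.1440  (Nike)
  w_5 = 0.094969·3.6979 + 0.000814·19.4567 = 0.3670  (Disney)
Σw_i=1.0000  μᵀw=0.1350
σ²=wᵀΣw=λ₁·μ_p+λ₂ = 0.094969·0.135 + 0.000814 = 0.013635 ≈ 0.0136


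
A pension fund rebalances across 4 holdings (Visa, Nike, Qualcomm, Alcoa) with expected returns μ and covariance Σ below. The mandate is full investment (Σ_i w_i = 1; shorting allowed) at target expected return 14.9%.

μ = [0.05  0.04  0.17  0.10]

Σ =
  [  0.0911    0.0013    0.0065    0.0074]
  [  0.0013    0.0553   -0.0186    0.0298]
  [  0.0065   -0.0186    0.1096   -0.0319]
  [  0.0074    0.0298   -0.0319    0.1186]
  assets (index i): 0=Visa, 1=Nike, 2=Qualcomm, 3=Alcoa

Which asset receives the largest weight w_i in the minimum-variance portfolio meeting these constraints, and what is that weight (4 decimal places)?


Qualcomm (0.6539)

g=Σ⁻¹μ = [0.2998  0.7581  2.0033  1.1728]
h=Σ⁻¹𝟙 = [9.1714  18.8138  13.7621  6.8338]
a=μᵀg=0.503162  b=𝟙ᵀg=4.234054  c=𝟙ᵀh=48.581114  D=ac−b²=6.516954
λ₁=(c·0.149−b)/D = (48.581114·0.149−4.234054)/6.516954 = 0.461033
λ₂=(a−b·0.149)/D = (0.503162−4.234054·0.149)/6.516954 = -0.019597
w* = 0.461033·g + -0.019597·h:
  w_0 = 0.461033·0.2998 + -0.019597·9.1714 = -0.0415  (Visa)
  w_1 = 0.461033·0.7581 + -0.019597·18.8138 = -0.0192  (Nike)
  w_2 = 0.461033·2.0033 + -0.019597·13.7621 = 0.6539  (Qualcomm)
  w_3 = 0.461033·1.1728 + -0.019597·6.8338 = 0.4068  (Alcoa)
Σw_i=1.0000  μᵀw=0.1490
σ²=wᵀΣw=λ₁·μ_p+λ₂ = 0.461033·0.149 + -0.019597 = 0.049097 ≈ 0.0491


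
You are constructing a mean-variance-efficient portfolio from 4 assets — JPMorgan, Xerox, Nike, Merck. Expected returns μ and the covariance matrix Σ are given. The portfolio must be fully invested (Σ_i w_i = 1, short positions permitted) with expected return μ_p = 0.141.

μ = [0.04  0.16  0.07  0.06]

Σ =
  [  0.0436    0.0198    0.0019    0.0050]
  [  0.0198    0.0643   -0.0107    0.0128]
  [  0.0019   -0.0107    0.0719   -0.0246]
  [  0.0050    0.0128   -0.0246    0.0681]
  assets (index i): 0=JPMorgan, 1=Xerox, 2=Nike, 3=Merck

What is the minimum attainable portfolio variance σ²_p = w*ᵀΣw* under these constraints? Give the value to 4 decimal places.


0.0343

u=Σ⁻¹μ = [-0.5187  2.7326  1.7488  1.0373]
v=Σ⁻¹𝟙 = [14.8910  10.7185  21.7599  19.4368]
a=μᵀu=0.601120  b=𝟙ᵀu=5.000000  c=𝟙ᵀv=66.806151  D=ac−b²=15.158548
λ₁=(c·0.141−b)/D = (66.806151·0.141−5.000000)/15.158548 = 0.291563
λ₂=(a−b·0.141)/D = (0.601120−5.000000·0.141)/15.158548 = -0.006853
w* = 0.291563·u + -0.006853·v:
  w_0 = 0.291563·-0.5187 + -0.006853·14.8910 = -0.2533  (JPMorgan)
  w_1 = 0.291563·2.7326 + -0.006853·10.7185 = 0.7233  (Xerox)
  w_2 = 0.291563·1.7488 + -0.006853·21.7599 = 0.3608  (Nike)
  w_3 = 0.291563·1.0373 + -0.006853·19.4368 = 0.1692  (Merck)
Σw_i=1.0000  μᵀw=0.1410
σ²=wᵀΣw=λ₁·μ_p+λ₂ = 0.291563·0.141 + -0.006853 = 0.034257 ≈ 0.0343


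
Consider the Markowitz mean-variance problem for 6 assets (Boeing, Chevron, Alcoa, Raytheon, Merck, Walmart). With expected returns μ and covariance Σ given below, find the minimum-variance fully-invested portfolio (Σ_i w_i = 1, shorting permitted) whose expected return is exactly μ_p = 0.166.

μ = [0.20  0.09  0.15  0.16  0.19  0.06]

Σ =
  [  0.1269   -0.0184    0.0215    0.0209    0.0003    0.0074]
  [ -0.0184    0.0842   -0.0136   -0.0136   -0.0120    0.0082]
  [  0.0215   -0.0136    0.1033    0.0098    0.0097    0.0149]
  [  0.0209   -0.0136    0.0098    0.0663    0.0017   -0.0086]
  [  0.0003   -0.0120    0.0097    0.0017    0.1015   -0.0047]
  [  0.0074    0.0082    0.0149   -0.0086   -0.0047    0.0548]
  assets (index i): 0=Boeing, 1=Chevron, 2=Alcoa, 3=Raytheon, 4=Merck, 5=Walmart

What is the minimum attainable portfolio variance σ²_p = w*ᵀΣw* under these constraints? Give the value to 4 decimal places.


0.0217

x=Σ⁻¹μ = [1.2746  2.0783  0.9141  2.3686  2.0289  0.9090]
y=Σ⁻¹𝟙 = [5.3962  16.8336  5.4569  17.9762  11.8073  17.3506]
a=μᵀx=1.398083  b=𝟙ᵀx=9.573418  c=𝟙ᵀy=74.820863  D=ac−b²=12.955416
λ₁=(c·0.166−b)/D = (74.820863·0.166−9.573418)/12.955416 = 0.219742
λ₂=(a−b·0.166)/D = (1.398083−9.573418·0.166)/12.955416 = -0.014751
w* = 0.219742·x + -0.014751·y:
  w_0 = 0.219742·1.2746 + -0.014751·5.3962 = 0.2005  (Boeing)
  w_1 = 0.219742·2.0783 + -0.014751·16.8336 = 0.2084  (Chevron)
  w_2 = 0.219742·0.9141 + -0.014751·5.4569 = 0.1204  (Alcoa)
  w_3 = 0.219742·2.3686 + -0.014751·17.9762 = 0.2553  (Raytheon)
  w_4 = 0.219742·2.0289 + -0.014751·11.8073 = 0.2717  (Merck)
  w_5 = 0.219742·0.9090 + -0.014751·17.3506 = -0.0562  (Walmart)
Σw_i=1.0000  μᵀw=0.1660
σ²=wᵀΣw=λ₁·μ_p+λ₂ = 0.219742·0.166 + -0.014751 = 0.021726 ≈ 0.0217


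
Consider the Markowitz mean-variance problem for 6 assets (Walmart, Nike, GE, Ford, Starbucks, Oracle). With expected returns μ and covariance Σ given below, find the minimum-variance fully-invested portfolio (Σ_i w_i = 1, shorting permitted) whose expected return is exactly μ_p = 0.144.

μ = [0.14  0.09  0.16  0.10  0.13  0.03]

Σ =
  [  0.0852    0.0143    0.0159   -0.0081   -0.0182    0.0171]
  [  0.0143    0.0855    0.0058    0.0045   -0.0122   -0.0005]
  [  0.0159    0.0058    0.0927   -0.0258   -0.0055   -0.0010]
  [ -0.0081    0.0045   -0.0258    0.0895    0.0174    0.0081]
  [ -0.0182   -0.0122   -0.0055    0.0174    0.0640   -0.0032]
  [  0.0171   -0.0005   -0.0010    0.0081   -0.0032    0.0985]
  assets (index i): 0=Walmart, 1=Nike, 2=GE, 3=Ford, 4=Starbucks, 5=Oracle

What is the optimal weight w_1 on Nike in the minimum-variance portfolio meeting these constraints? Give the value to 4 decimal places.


0.0676

p=Σ⁻¹μ = [1.8051  0.9179  1.8656  1.2810  2.5312  -0.0083]
q=Σ⁻¹𝟙 = [11.0703  11.2735  12.3925  10.6500  19.5002  8.1712]
a=μᵀp=1.090721  b=𝟙ᵀp=8.392422  c=𝟙ᵀq=73.057702  D=ac−b²=9.252797
λ₁=(c·0.144−b)/D = (73.057702·0.144−8.392422)/9.252797 = 0.229972
λ₂=(a−b·0.144)/D = (1.090721−8.392422·0.144)/9.252797 = -0.012730
w* = 0.229972·p + -0.012730·q:
  w_0 = 0.229972·1.8051 + -0.012730·11.0703 = 0.2742  (Walmart)
  w_1 = 0.229972·0.9179 + -0.012730·11.2735 = 0.0676  (Nike)
  w_2 = 0.229972·1.8656 + -0.012730·12.3925 = 0.2713  (GE)
  w_3 = 0.229972·1.2810 + -0.012730·10.6500 = 0.1590  (Ford)
  w_4 = 0.229972·2.5312 + -0.012730·19.5002 = 0.3339  (Starbucks)
  w_5 = 0.229972·-0.0083 + -0.012730·8.1712 = -0.1059  (Oracle)
Σw_i=1.0000  μᵀw=0.1440
σ²=wᵀΣw=λ₁·μ_p+λ₂ = 0.229972·0.144 + -0.012730 = 0.020386 ≈ 0.0204


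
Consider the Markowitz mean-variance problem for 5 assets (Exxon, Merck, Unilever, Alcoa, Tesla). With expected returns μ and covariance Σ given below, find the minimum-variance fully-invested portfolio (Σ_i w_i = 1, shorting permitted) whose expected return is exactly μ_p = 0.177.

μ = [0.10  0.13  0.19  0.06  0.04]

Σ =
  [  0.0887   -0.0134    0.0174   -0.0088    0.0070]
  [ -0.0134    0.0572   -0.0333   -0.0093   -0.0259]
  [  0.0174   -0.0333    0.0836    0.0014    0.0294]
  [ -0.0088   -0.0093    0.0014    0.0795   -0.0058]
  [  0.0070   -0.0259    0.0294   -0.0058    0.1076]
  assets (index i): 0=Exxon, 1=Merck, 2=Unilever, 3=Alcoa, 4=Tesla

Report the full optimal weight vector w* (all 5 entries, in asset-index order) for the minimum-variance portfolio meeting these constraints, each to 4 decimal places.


0.0345  0.5211  0.5888  -0.0144  -0.1300

g=Σ⁻¹μ = [1.2717  5.3574  3.9091  1.4965  0.5911]
h=Σ⁻¹𝟙 = [14.5050  42.4265  20.5853  19.8066  14.0054]
a=μᵀg=1.679784  b=𝟙ᵀg=12.625759  c=𝟙ᵀh=111.328780  D=ac−b²=27.598497
λ₁=(c·0.177−b)/D = (111.328780·0.177−12.625759)/27.598497 = 0.256515
λ₂=(a−b·0.177)/D = (1.679784−12.625759·0.177)/27.598497 = -0.020109
w* = 0.256515·g + -0.020109·h:
  w_0 = 0.256515·1.2717 + -0.020109·14.5050 = 0.0345  (Exxon)
  w_1 = 0.256515·5.3574 + -0.020109·42.4265 = 0.5211  (Merck)
  w_2 = 0.256515·3.9091 + -0.020109·20.5853 = 0.5888  (Unilever)
  w_3 = 0.256515·1.4965 + -0.020109·19.8066 = -0.0144  (Alcoa)
  w_4 = 0.256515·0.5911 + -0.020109·14.0054 = -0.1300  (Tesla)
Σw_i=1.0000  μᵀw=0.1770
σ²=wᵀΣw=λ₁·μ_p+λ₂ = 0.256515·0.177 + -0.020109 = 0.025294 ≈ 0.0253


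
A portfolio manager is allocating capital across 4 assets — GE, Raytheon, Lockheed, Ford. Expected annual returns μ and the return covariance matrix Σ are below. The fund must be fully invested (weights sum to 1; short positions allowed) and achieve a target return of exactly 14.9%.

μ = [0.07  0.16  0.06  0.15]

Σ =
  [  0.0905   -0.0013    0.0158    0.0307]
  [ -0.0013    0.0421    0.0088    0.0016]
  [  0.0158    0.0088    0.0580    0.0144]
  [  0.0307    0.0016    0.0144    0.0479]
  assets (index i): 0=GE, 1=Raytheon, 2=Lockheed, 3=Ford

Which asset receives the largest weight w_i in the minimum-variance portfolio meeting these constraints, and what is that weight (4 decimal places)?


p=Σ⁻¹μ = [-0.2213  3.7279  -0.2730  3.2309]
q=Σ⁻¹𝟙 = [4.9304  21.4608  9.1007  14.2641]
a=μᵀp=1.049232  b=𝟙ᵀp=6.464514  c=𝟙ᵀq=49.756013  D=ac−b²=10.415661
λ₁=(c·0.149−b)/D = (49.756013·0.149−6.464514)/10.415661 = 0.091125
λ₂=(a−b·0.149)/D = (1.049232−6.464514·0.149)/10.415661 = 0.008259
w* = 0.091125·p + 0.008259·q:
  w_0 = 0.091125·-0.2213 + 0.008259·4.9304 = 0.0206  (GE)
  w_1 = 0.091125·3.7279 + 0.008259·21.4608 = 0.5169  (Raytheon)
  w_2 = 0.091125·-0.2730 + 0.008259·9.1007 = 0.0503  (Lockheed)
  w_3 = 0.091125·3.2309 + 0.008259·14.2641 = 0.4122  (Ford)
Σw_i=1.0000  μᵀw=0.1490
σ²=wᵀΣw=λ₁·μ_p+λ₂ = 0.091125·0.149 + 0.008259 = 0.021836 ≈ 0.0218

Raytheon (0.5169)


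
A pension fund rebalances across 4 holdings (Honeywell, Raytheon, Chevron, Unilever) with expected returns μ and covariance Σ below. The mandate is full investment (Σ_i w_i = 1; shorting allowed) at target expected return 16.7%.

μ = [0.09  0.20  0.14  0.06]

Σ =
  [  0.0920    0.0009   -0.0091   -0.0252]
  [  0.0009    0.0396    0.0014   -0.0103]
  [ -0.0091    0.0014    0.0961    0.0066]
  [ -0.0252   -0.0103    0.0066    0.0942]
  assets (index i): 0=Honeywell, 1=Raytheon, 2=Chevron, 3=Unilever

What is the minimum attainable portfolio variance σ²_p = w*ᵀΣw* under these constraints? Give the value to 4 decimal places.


0.0196

g=Σ⁻¹μ = [1.4823  5.3623  1.4146  1.5207]
h=Σ⁻¹𝟙 = [16.3881  29.0541  10.3358  17.4525]
a=μᵀg=1.495159  b=𝟙ᵀg=9.779905  c=𝟙ᵀh=73.230464  D=ac−b²=13.844641
λ₁=(c·0.167−b)/D = (73.230464·0.167−9.779905)/13.844641 = 0.176934
λ₂=(a−b·0.167)/D = (1.495159−9.779905·0.167)/13.844641 = -0.009974
w* = 0.176934·g + -0.009974·h:
  w_0 = 0.176934·1.4823 + -0.009974·16.3881 = 0.0988  (Honeywell)
  w_1 = 0.176934·5.3623 + -0.009974·29.0541 = 0.6590  (Raytheon)
  w_2 = 0.176934·1.4146 + -0.009974·10.3358 = 0.1472  (Chevron)
  w_3 = 0.176934·1.5207 + -0.009974·17.4525 = 0.0950  (Unilever)
Σw_i=1.0000  μᵀw=0.1670
σ²=wᵀΣw=λ₁·μ_p+λ₂ = 0.176934·0.167 + -0.009974 = 0.019574 ≈ 0.0196


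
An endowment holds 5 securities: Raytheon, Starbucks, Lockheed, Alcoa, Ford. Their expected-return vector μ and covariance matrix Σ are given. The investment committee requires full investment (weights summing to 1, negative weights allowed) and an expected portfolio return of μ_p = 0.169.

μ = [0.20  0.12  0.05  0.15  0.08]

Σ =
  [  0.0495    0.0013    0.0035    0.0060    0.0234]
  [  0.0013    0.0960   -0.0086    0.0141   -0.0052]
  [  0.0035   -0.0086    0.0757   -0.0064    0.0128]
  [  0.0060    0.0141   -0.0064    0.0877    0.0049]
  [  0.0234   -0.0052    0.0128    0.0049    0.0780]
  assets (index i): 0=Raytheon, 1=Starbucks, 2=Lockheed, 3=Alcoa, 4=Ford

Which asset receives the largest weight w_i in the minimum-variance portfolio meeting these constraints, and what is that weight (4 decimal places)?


x=Σ⁻¹μ = [3.9351  1.0516  0.7614  1.3441  -0.2942]
y=Σ⁻¹𝟙 = [14.8902  10.3847  13.4339  9.3451  6.2542]
a=μᵀx=1.129357  b=𝟙ᵀx=6.797992  c=𝟙ᵀy=54.308059  D=ac−b²=15.120515
λ₁=(c·0.169−b)/D = (54.308059·0.169−6.797992)/15.120515 = 0.157407
λ₂=(a−b·0.169)/D = (1.129357−6.797992·0.169)/15.120515 = -0.001290
w* = 0.157407·x + -0.001290·y:
  w_0 = 0.157407·3.9351 + -0.001290·14.8902 = 0.6002  (Raytheon)
  w_1 = 0.157407·1.0516 + -0.001290·10.3847 = 0.1521  (Starbucks)
  w_2 = 0.157407·0.7614 + -0.001290·13.4339 = 0.1025  (Lockheed)
  w_3 = 0.157407·1.3441 + -0.001290·9.3451 = 0.1995  (Alcoa)
  w_4 = 0.157407·-0.2942 + -0.001290·6.2542 = -0.0544  (Ford)
Σw_i=1.0000  μᵀw=0.1690
σ²=wᵀΣw=λ₁·μ_p+λ₂ = 0.157407·0.169 + -0.001290 = 0.025312 ≈ 0.0253

Raytheon (0.6002)


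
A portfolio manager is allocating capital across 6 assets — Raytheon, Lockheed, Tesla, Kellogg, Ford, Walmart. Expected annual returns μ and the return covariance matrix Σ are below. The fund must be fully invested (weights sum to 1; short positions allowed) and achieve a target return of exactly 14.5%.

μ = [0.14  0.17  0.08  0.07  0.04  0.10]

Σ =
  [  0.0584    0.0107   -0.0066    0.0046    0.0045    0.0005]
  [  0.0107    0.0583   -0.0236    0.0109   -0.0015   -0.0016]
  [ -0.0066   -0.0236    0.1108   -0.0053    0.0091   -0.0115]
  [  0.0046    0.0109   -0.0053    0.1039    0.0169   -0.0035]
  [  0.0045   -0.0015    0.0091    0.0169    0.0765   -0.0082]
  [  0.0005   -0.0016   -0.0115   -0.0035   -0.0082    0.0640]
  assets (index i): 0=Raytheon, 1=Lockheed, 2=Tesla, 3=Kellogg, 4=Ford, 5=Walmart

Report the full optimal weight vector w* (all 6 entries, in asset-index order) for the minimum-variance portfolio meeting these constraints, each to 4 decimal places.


u=Σ⁻¹μ = [1.9186  3.2641  1.7224  0.3351  0.4105  2.0095]
v=Σ⁻¹𝟙 = [13.5295  20.7011  15.7463  6.4679  11.5995  20.7061]
a=μᵀu=1.202138  b=𝟙ᵀu=9.660363  c=𝟙ᵀv=88.750385  D=ac−b²=13.367597
λ₁=(c·0.145−b)/D = (88.750385·0.145−9.660363)/13.367597 = 0.240016
λ₂=(a−b·0.145)/D = (1.202138−9.660363·0.145)/13.367597 = -0.014858
w* = 0.240016·u + -0.014858·v:
  w_0 = 0.240016·1.9186 + -0.014858·13.5295 = 0.2595  (Raytheon)
  w_1 = 0.240016·3.2641 + -0.014858·20.7011 = 0.4759  (Lockheed)
  w_2 = 0.240016·1.7224 + -0.014858·15.7463 = 0.1795  (Tesla)
  w_3 = 0.240016·0.3351 + -0.014858·6.4679 = -0.0157  (Kellogg)
  w_4 = 0.240016·0.4105 + -0.014858·11.5995 = -0.0738  (Ford)
  w_5 = 0.240016·2.0095 + -0.014858·20.7061 = 0.1747  (Walmart)
Σw_i=1.0000  μᵀw=0.1450
σ²=wᵀΣw=λ₁·μ_p+λ₂ = 0.240016·0.145 + -0.014858 = 0.019944 ≈ 0.0199

0.2595  0.4759  0.1795  -0.0157  -0.0738  0.1747
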